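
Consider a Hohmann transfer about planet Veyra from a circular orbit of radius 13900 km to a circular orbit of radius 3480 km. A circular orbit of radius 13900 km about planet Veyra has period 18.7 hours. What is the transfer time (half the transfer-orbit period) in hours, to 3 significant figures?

From Kepler's third law T² = 4π²r³/μ at r = 13900 km, T = 18.7 hours = 18.7 × 3600 s = 67320 s: μ = 4π²r³/T² = 23394.6 km³/s².
Transfer-ellipse semi-major axis a_t = (r₁ + r₂)/2 = (13900 + 3480)/2 = 8690 km.
Transfer time t = π√(a_t³/μ) = π√((8690)³ / 23394.6) = 16640 s.
Converting: 16640 s ÷ 3600 s/hour = 4.62 hours.

t = 4.62 hours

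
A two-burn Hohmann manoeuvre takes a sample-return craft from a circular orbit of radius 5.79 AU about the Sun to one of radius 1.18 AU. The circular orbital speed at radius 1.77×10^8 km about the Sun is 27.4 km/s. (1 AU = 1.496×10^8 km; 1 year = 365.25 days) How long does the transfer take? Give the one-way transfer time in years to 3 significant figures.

From the circular-orbit relation v² = μ/r at r = 1.77×10^8 km: μ = v²r = (27.4)² × 1.77×10^8 = 1.32885×10^11 km³/s².
In km: r₁ = 5.79 × 1.496×10^8 = 8.66184×10^8 km; r₂ = 1.18 × 1.496×10^8 = 1.76528×10^8 km.
Semi-major axis of the transfer orbit: a_t = (8.66184×10^8 + 1.76528×10^8)/2 = 5.21356×10^8 km.
Half the transfer-orbit period gives t = π√(a_t³/μ) = 1.026×10^8 s.
Converting: 1.026×10^8 s ÷ 3.15576×10^7 s/year (365.25 × 86400) = 3.25 years.

t = 3.25 years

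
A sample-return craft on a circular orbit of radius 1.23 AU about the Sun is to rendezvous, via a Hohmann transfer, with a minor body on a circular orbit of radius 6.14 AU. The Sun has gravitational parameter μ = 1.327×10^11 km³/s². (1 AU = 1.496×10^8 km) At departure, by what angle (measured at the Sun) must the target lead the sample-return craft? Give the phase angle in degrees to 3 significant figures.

In km: r₁ = 1.23 × 1.496×10^8 = 1.84008×10^8 km; r₂ = 6.14 × 1.496×10^8 = 9.18544×10^8 km.
The Hohmann ellipse has a_t = (r₁ + r₂)/2 = 5.51276×10^8 km.
The half-period of the transfer ellipse is t = π√(a_t³/μ) = 1.1163×10^8 s.
Target angular speed ω₂ = √(μ/r₂³) = 1.3085×10^-8 rad/s.
Angle swept by the target during transfer: ω₂·t = 1.4607 rad = 83.69°.
The sample-return craft traverses 180° on the transfer ellipse, so the target must lead by 180° − 83.69° = 96.3°.

φ = 96.3°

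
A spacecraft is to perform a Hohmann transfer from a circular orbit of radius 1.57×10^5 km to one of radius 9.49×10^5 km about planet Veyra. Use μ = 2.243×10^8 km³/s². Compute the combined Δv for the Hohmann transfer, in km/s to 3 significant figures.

Δv = 18.9 km/s

The Hohmann ellipse has a_t = (r₁ + r₂)/2 = 5.530×10^5 km.
At r₁ the circular-orbit speed is v₁ = √(μ/r₁) = 37.798 km/s.
On the transfer ellipse at r₁, v² = μ(2/r − 1/a) gives v_p = √[μ(2/r₁ − 1/a_t)] = 49.515 km/s.
First burn Δv₁ = |v_p − v₁| = 11.72 km/s.
At r₂, v₂ = √(μ/r₂) = 15.374 km/s.
Transfer-orbit speed at r₂: v_a = √[μ(2/r₂ − 1/a_t)] = 8.1916 km/s.
Second burn Δv₂ = |v₂ − v_a| = 7.182 km/s.
Total Δv = Δv₁ + Δv₂ = 18.90 km/s.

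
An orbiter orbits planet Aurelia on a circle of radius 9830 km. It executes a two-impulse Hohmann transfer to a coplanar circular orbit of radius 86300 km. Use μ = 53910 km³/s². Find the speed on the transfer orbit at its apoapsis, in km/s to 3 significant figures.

The Hohmann ellipse has a_t = (r₁ + r₂)/2 = 48065 km.
The apoapsis of the transfer ellipse is at r = 86300 km.
From the vis-viva equation, v = √[μ(2/r − 1/a_t)] = 0.3574 km/s.

v = 0.357 km/s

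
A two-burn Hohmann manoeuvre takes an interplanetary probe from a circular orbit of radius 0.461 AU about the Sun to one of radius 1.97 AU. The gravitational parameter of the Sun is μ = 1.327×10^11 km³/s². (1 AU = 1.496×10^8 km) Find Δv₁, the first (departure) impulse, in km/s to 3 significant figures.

In km: r₁ = 0.461 × 1.496×10^8 = 6.89656×10^7 km; r₂ = 1.97 × 1.496×10^8 = 2.94712×10^8 km.
Transfer-ellipse semi-major axis a_t = (r₁ + r₂)/2 = (6.89656×10^7 + 2.94712×10^8)/2 = 1.818388×10^8 km.
On the circular orbit at r = 6.89656×10^7 km, v_c = √(μ/r) = 43.865 km/s.
Transfer-orbit speed at the same r (vis-viva, a = a_t): v_t = √[μ(2/r − 1/a_t)] = 55.844 km/s.
Δv₁ = |v_t − v_c| = |55.844 − 43.865| = 11.98 km/s.

Δv₁ = 12.0 km/s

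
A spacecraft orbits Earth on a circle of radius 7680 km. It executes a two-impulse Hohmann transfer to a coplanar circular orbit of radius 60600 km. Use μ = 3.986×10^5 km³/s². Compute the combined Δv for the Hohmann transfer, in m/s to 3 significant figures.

Transfer-ellipse semi-major axis a_t = (r₁ + r₂)/2 = (7680 + 60600)/2 = 34140 km.
Circular speed at r₁: v₁ = √(μ/r₁) = √(3.986×10^5/7680) = 7.204 km/s.
Transfer-orbit speed at r₁ (vis-viva equation): v_p = √[μ(2/r₁ − 1/a_t)] = 9.598 km/s.
First burn Δv₁ = |v_p − v₁| = 2.394 km/s.
At r₂, v₂ = √(μ/r₂) = 2.5647 km/s.
Transfer-orbit speed at r₂: v_a = √[μ(2/r₂ − 1/a_t)] = 1.2164 km/s.
Second burn Δv₂ = |v₂ − v_a| = 1.348 km/s.
Δv = Δv₁ + Δv₂ = 2.394 + 1.348 = 3.742 km/s.

Δv = 3740 m/s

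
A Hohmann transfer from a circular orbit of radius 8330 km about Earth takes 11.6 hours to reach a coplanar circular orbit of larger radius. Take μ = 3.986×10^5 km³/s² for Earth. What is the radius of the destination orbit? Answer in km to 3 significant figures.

r₂ = 74300 km

Transfer time t = 11.6 hours = 41760 s, and t = π√(a_t³/μ).
So a_t = (μ t²/π²)^(1/3) = (3.986×10^5 × (41760)² / π²)^(1/3) = 41297 km.
Since a_t = (r₁ + r₂)/2, r₂ = 2a_t − r₁ = 2×41297 − 8330 = 74264 km.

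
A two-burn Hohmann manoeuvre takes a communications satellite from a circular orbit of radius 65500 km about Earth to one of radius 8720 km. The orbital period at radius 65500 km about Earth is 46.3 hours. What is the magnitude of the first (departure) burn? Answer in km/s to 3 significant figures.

Δv₁ = 1.27 km/s

From Kepler's third law T² = 4π²r³/μ at r = 65500 km, T = 46.3 hours = 46.3 × 3600 s = 1.6668×10^5 s: μ = 4π²r³/T² = 3.99316×10^5 km³/s².
The Hohmann ellipse has a_t = (r₁ + r₂)/2 = 37110 km.
Circular speed at r = 65500 km: v_c = √(μ/r) = 2.469 km/s.
Vis-viva on the transfer ellipse at r = 65500 km gives v_t = √[μ(2/r − 1/a_t)] = 1.197 km/s.
Δv₁ = |v_t − v_c| = |1.197 − 2.469| = 1.272 km/s.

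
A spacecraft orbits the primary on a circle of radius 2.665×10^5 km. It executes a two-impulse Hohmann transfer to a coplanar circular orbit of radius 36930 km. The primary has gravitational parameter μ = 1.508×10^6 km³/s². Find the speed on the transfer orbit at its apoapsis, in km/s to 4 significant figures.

Semi-major axis of the transfer orbit: a_t = (2.665×10^5 + 36930)/2 = 1.51715×10^5 km.
The apoapsis of the transfer ellipse is at r = 2.665×10^5 km.
Vis-viva: v = √[μ(2/r − 1/a_t)] = √[1.508×10^6 × (2/2.665×10^5 − 1/1.51715×10^5)] = 1.174 km/s.

v = 1.174 km/s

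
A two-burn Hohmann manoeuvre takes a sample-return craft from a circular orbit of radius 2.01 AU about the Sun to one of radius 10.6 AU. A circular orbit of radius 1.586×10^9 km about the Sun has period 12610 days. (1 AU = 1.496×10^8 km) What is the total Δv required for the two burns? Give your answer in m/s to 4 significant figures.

From Kepler's third law T² = 4π²r³/μ at r = 1.586×10^9 km, T = 12610 days = 12610 × 86400 s = 1.089504×10^9 s: μ = 4π²r³/T² = 1.32682×10^11 km³/s².
In km: r₁ = 2.01 × 1.496×10^8 = 3.00696×10^8 km; r₂ = 10.6 × 1.496×10^8 = 1.58576×10^9 km.
Transfer-ellipse semi-major axis a_t = (r₁ + r₂)/2 = (3.00696×10^8 + 1.58576×10^9)/2 = 9.43228×10^8 km.
At r₁ the circular-orbit speed is v₁ = √(μ/r₁) = 21.006 km/s.
Transfer-orbit speed at r₁ (vis-viva equation): v_p = √[μ(2/r₁ − 1/a_t)] = 27.237 km/s.
First burn Δv₁ = |v_p − v₁| = 6.231 km/s.
At r₂, v₂ = √(μ/r₂) = 9.14718 km/s.
Transfer-orbit speed at r₂: v_a = √[μ(2/r₂ − 1/a_t)] = 5.16467 km/s.
Second burn Δv₂ = |v₂ − v_a| = 3.983 km/s.
Δv = Δv₁ + Δv₂ = 6.231 + 3.983 = 10.21 km/s.

Δv = 10210 m/s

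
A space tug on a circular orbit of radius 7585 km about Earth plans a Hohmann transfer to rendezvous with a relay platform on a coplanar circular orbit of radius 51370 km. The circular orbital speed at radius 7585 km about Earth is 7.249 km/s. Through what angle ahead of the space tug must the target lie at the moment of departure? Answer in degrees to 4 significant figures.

φ = 101.8°

From the circular-orbit relation v² = μ/r at r = 7585 km: μ = v²r = (7.249)² × 7585 = 3.98577×10^5 km³/s².
The Hohmann ellipse has a_t = (r₁ + r₂)/2 = 29477.5 km.
The half-period of the transfer ellipse is t = π√(a_t³/μ) = 25184 s.
Target angular speed ω₂ = √(μ/r₂³) = 5.4224×10^-5 rad/s.
Angle swept by the target during transfer: ω₂·t = 1.3656 rad = 78.24°.
The space tug traverses 180° on the transfer ellipse, so the target must lead by 180° − 78.24° = 101.8°.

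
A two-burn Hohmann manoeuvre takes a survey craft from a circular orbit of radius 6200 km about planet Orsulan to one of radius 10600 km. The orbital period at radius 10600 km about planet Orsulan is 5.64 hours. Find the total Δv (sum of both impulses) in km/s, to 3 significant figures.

From Kepler's third law T² = 4π²r³/μ at r = 10600 km, T = 5.64 hours = 5.64 × 3600 s = 20304 s: μ = 4π²r³/T² = 1.14055×10^5 km³/s².
The Hohmann ellipse has a_t = (r₁ + r₂)/2 = 8400 km.
Circular speed at r₁: v₁ = √(μ/r₁) = √(1.14055×10^5/6200) = 4.289 km/s.
On the transfer ellipse at r₁, vis-viva equation gives v_p = √[μ(2/r₁ − 1/a_t)] = 4.818 km/s.
First burn Δv₁ = |v_p − v₁| = 0.5290 km/s.
Circular speed at r₂: v₂ = √(μ/r₂) = 3.2802 km/s.
Transfer-orbit speed at r₂: v_a = √[μ(2/r₂ − 1/a_t)] = 2.8181 km/s.
Second burn Δv₂ = |v₂ − v_a| = 0.4621 km/s.
Total Δv = Δv₁ + Δv₂ = 0.9911 km/s.

Δv = 0.991 km/s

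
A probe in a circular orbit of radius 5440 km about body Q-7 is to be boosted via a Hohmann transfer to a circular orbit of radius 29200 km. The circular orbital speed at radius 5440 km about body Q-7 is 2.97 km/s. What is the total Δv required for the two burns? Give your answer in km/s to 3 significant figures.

Δv = 1.45 km/s

From the circular-orbit relation v² = μ/r at r = 5440 km: μ = v²r = (2.97)² × 5440 = 47985.7 km³/s².
The Hohmann ellipse has a_t = (r₁ + r₂)/2 = 17320 km.
Circular speed at r₁: v₁ = √(μ/r₁) = √(47985.7/5440) = 2.9700 km/s.
Transfer-orbit speed at r₁ (v² = μ(2/r − 1/a)): v_p = √[μ(2/r₁ − 1/a_t)] = 3.8563 km/s.
First burn Δv₁ = |v_p − v₁| = 0.8863 km/s.
At r₂, v₂ = √(μ/r₂) = 1.2819 km/s.
Transfer-orbit speed at r₂: v_a = √[μ(2/r₂ − 1/a_t)] = 0.71844 km/s.
Second burn Δv₂ = |v₂ − v_a| = 0.5635 km/s.
Total Δv = Δv₁ + Δv₂ = 1.450 km/s.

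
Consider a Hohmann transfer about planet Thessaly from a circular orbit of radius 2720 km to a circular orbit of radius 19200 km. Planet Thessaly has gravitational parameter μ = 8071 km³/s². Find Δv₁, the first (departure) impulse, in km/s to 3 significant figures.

Δv₁ = 0.557 km/s

Semi-major axis of the transfer orbit: a_t = (2720 + 19200)/2 = 10960 km.
Circular speed at r = 2720 km: v_c = √(μ/r) = 1.72258 km/s.
Transfer-orbit speed at the same r (vis-viva, a = a_t): v_t = √[μ(2/r − 1/a_t)] = 2.27995 km/s.
Δv₁ = |v_t − v_c| = |2.27995 − 1.72258| = 0.5574 km/s.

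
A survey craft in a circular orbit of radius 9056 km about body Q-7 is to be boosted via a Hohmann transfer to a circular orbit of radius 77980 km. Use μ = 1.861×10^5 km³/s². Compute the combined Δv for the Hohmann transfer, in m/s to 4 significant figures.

Δv = 2375 m/s

Semi-major axis of the transfer orbit: a_t = (9056 + 77980)/2 = 43518 km.
At r₁ the circular-orbit speed is v₁ = √(μ/r₁) = 4.533 km/s.
Transfer-orbit speed at r₁ (vis-viva equation): v_p = √[μ(2/r₁ − 1/a_t)] = 6.068 km/s.
First burn Δv₁ = |v_p − v₁| = 1.535 km/s.
At r₂, v₂ = √(μ/r₂) = 1.5448 km/s.
Transfer-orbit speed at r₂: v_a = √[μ(2/r₂ − 1/a_t)] = 0.70472 km/s.
Second burn Δv₂ = |v₂ − v_a| = 0.8401 km/s.
Δv = Δv₁ + Δv₂ = 1.535 + 0.8401 = 2.375 km/s.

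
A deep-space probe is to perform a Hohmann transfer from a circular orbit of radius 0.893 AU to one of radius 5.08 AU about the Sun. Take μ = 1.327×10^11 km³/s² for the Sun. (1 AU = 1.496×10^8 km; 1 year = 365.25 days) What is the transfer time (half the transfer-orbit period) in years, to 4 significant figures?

In km: r₁ = 0.893 × 1.496×10^8 = 1.335928×10^8 km; r₂ = 5.08 × 1.496×10^8 = 7.59968×10^8 km.
Transfer-ellipse semi-major axis a_t = (r₁ + r₂)/2 = (1.335928×10^8 + 7.59968×10^8)/2 = 4.467804×10^8 km.
By Kepler's third law the transfer-orbit period is T = 2π√(a_t³/μ), so t = T/2 = 8.144×10^7 s.
Converting: 8.144×10^7 s ÷ 3.15576×10^7 s/year (365.25 × 86400) = 2.581 years.

t = 2.581 years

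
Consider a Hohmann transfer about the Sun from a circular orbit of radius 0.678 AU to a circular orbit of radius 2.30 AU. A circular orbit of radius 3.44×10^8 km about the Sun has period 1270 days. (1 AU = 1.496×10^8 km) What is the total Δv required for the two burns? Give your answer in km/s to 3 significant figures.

From Kepler's third law T² = 4π²r³/μ at r = 3.44×10^8 km, T = 1270 days = 1270 × 86400 s = 1.09728×10^8 s: μ = 4π²r³/T² = 1.33475×10^11 km³/s².
In km: r₁ = 0.678 × 1.496×10^8 = 1.014288×10^8 km; r₂ = 2.30 × 1.496×10^8 = 3.4408×10^8 km.
Semi-major axis of the transfer orbit: a_t = (1.014288×10^8 + 3.4408×10^8)/2 = 2.227544×10^8 km.
Circular speed at r₁: v₁ = √(μ/r₁) = √(1.33475×10^11/1.014288×10^8) = 36.276 km/s.
Transfer-orbit speed at r₁ (vis-viva): v_p = √[μ(2/r₁ − 1/a_t)] = 45.085 km/s.
First burn Δv₁ = |v_p − v₁| = 8.809 km/s.
Circular speed at r₂: v₂ = √(μ/r₂) = 19.6957 km/s.
Transfer-orbit speed at r₂: v_a = √[μ(2/r₂ − 1/a_t)] = 13.2904 km/s.
Second burn Δv₂ = |v₂ − v_a| = 6.405 km/s.
Δv = Δv₁ + Δv₂ = 8.809 + 6.405 = 15.21 km/s.

Δv = 15.2 km/s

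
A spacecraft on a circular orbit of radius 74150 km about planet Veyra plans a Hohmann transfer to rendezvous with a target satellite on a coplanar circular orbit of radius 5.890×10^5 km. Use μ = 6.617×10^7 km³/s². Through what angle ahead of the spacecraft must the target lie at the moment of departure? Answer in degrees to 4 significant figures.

φ = 104.0°

The Hohmann ellipse has a_t = (r₁ + r₂)/2 = 3.31575×10^5 km.
Transfer time t = π√(a_t³/μ) = 73740 s.
Target angular speed ω₂ = √(μ/r₂³) = 1.800×10^-5 rad/s.
Angle swept by the target during transfer: ω₂·t = 1.327 rad = 76.03°.
Arrival is 180° from departure on the ellipse, so φ = 180° − 76.03° = 104.0°.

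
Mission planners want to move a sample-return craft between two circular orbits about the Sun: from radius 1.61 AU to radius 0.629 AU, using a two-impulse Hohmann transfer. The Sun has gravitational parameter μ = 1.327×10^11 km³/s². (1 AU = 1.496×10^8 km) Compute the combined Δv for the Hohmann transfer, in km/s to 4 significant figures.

In km: r₁ = 1.61 × 1.496×10^8 = 2.40856×10^8 km; r₂ = 0.629 × 1.496×10^8 = 9.40984×10^7 km.
Transfer-ellipse semi-major axis a_t = (r₁ + r₂)/2 = (2.40856×10^8 + 9.40984×10^7)/2 = 1.674772×10^8 km.
At r₁ the circular-orbit speed is v₁ = √(μ/r₁) = 23.472 km/s.
On the transfer ellipse at r₁, v² = μ(2/r − 1/a) gives v_a = √[μ(2/r₁ − 1/a_t)] = 17.594 km/s.
First burn Δv₁ = |v_a − v₁| = 5.878 km/s.
Circular speed at r₂: v₂ = √(μ/r₂) = 37.55297 km/s.
Transfer-orbit speed at r₂: v_p = √[μ(2/r₂ − 1/a_t)] = 45.03449 km/s.
Second burn Δv₂ = |v₂ − v_p| = 7.482 km/s.
Δv = Δv₁ + Δv₂ = 5.878 + 7.482 = 13.36 km/s.

Δv = 13.36 km/s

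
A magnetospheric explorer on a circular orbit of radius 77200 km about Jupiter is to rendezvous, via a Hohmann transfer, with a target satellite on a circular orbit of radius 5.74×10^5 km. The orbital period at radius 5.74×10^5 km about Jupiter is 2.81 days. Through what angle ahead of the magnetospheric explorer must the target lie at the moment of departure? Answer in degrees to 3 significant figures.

φ = 103°

From Kepler's third law T² = 4π²r³/μ at r = 5.74×10^5 km, T = 2.81 days = 2.81 × 86400 s = 2.42784×10^5 s: μ = 4π²r³/T² = 1.26665×10^8 km³/s².
The Hohmann ellipse has a_t = (r₁ + r₂)/2 = 3.256×10^5 km.
Transfer time t = π√(a_t³/μ) = 51862 s.
The target's mean motion on its circular orbit is ω₂ = √(μ/r₂³) = 2.5880×10^-5 rad/s.
Angle swept by the target during transfer: ω₂·t = 1.3422 rad = 76.90°.
The magnetospheric explorer traverses 180° on the transfer ellipse, so the target must lead by 180° − 76.90° = 103°.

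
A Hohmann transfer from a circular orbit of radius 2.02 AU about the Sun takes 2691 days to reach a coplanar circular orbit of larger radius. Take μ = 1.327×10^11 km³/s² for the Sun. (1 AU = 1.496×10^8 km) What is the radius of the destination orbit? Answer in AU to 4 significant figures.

r₂ = 10.00 AU

In km: r₁ = 2.02 × 1.496×10^8 = 3.02192×10^8 km.
Transfer time t = 2691 days = 2.325024×10^8 s, and t = π√(a_t³/μ).
So a_t = (μ t²/π²)^(1/3) = (1.327×10^11 × (2.325024×10^8)² / π²)^(1/3) = 8.9910×10^8 km.
Since a_t = (r₁ + r₂)/2, r₂ = 2a_t − r₁ = 2×8.9910×10^8 − 3.02192×10^8 = 1.496008×10^9 km.
In AU: r₂ = 1.496008×10^9 / 1.496×10^8 = 10.00 AU.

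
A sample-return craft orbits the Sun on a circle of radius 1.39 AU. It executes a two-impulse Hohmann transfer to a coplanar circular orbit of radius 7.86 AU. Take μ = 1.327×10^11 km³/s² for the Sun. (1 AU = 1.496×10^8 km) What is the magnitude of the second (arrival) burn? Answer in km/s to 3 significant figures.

In km: r₁ = 1.39 × 1.496×10^8 = 2.07944×10^8 km; r₂ = 7.86 × 1.496×10^8 = 1.175856×10^9 km.
Semi-major axis of the transfer orbit: a_t = (2.07944×10^8 + 1.175856×10^9)/2 = 6.919×10^8 km.
On the circular orbit at r = 1.175856×10^9 km, v_c = √(μ/r) = 10.623 km/s.
Transfer-orbit speed at the same r (vis-viva, a = a_t): v_t = √[μ(2/r − 1/a_t)] = 5.8238 km/s.
Δv₂ = |v_t − v_c| = |5.8238 − 10.623| = 4.799 km/s.

Δv₂ = 4.80 km/s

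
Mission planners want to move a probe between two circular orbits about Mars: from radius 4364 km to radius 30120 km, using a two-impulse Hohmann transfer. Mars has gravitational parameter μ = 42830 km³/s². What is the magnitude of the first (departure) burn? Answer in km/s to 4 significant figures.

Semi-major axis of the transfer orbit: a_t = (4364 + 30120)/2 = 17242 km.
On the circular orbit at r = 4364 km, v_c = √(μ/r) = 3.133 km/s.
Transfer-orbit speed at the same r (vis-viva, a = a_t): v_t = √[μ(2/r − 1/a_t)] = 4.141 km/s.
Δv₁ = |v_t − v_c| = |4.141 − 3.133| = 1.008 km/s.

Δv₁ = 1.008 km/s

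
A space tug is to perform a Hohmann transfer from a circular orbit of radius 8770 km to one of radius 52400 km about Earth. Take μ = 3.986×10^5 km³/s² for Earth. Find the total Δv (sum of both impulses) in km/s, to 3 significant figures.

Δv = 3.36 km/s

Semi-major axis of the transfer orbit: a_t = (8770 + 52400)/2 = 30585 km.
Circular speed at r₁: v₁ = √(μ/r₁) = √(3.986×10^5/8770) = 6.7417 km/s.
On the transfer ellipse at r₁, vis-viva equation gives v_p = √[μ(2/r₁ − 1/a_t)] = 8.8243 km/s.
First burn Δv₁ = |v_p − v₁| = 2.083 km/s.
At r₂, v₂ = √(μ/r₂) = 2.758 km/s.
Transfer-orbit speed at r₂: v_a = √[μ(2/r₂ − 1/a_t)] = 1.477 km/s.
Second burn Δv₂ = |v₂ − v_a| = 1.281 km/s.
Δv = Δv₁ + Δv₂ = 2.083 + 1.281 = 3.364 km/s.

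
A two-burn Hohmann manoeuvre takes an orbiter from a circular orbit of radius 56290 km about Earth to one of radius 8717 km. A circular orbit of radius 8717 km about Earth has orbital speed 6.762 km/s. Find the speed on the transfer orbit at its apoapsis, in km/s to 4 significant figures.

v = 1.378 km/s

From the circular-orbit relation v² = μ/r at r = 8717 km: μ = v²r = (6.762)² × 8717 = 3.98582×10^5 km³/s².
The Hohmann ellipse has a_t = (r₁ + r₂)/2 = 32503.5 km.
The apoapsis of the transfer ellipse is at r = 56290 km.
Applying v² = μ(2/r − 1/a_t): v = 1.378 km/s.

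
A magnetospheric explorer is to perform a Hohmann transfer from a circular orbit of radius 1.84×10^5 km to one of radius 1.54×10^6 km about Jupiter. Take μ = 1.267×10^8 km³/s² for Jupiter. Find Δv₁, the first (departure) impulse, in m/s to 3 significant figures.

The Hohmann ellipse has a_t = (r₁ + r₂)/2 = 8.620×10^5 km.
Circular speed at r = 1.840×10^5 km: v_c = √(μ/r) = 26.241 km/s.
Transfer-orbit speed at the same r (vis-viva, a = a_t): v_t = √[μ(2/r − 1/a_t)] = 35.074 km/s.
Δv₁ = |v_t − v_c| = |35.074 − 26.241| = 8.833 km/s.

Δv₁ = 8830 m/s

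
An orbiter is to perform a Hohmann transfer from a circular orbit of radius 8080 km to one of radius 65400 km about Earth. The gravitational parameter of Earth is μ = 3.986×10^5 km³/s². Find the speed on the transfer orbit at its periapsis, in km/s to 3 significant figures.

v = 9.37 km/s

Semi-major axis of the transfer orbit: a_t = (8080 + 65400)/2 = 36740 km.
The periapsis of the transfer ellipse is at r = 8080 km.
Applying v² = μ(2/r − 1/a_t): v = 9.371 km/s.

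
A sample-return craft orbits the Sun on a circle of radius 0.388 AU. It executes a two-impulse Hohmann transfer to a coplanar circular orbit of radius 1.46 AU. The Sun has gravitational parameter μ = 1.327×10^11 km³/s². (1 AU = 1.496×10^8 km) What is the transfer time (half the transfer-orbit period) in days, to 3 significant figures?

In km: r₁ = 0.388 × 1.496×10^8 = 5.80448×10^7 km; r₂ = 1.46 × 1.496×10^8 = 2.18416×10^8 km.
The Hohmann ellipse has a_t = (r₁ + r₂)/2 = 1.382304×10^8 km.
Half the transfer-orbit period gives t = π√(a_t³/μ) = 1.402×10^7 s.
Converting: 1.402×10^7 s ÷ 86400 s/day = 162 days.

t = 162 days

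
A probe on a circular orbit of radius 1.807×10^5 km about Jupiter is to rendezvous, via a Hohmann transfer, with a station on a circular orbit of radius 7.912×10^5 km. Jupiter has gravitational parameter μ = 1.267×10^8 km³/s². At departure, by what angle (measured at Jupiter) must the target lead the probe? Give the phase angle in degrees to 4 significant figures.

φ = 93.36°

Semi-major axis of the transfer orbit: a_t = (1.807×10^5 + 7.912×10^5)/2 = 4.8595×10^5 km.
The half-period of the transfer ellipse is t = π√(a_t³/μ) = 94547 s.
Target angular speed ω₂ = √(μ/r₂³) = 1.5994×10^-5 rad/s.
Angle swept by the target during transfer: ω₂·t = 1.5122 rad = 86.64°.
Arrival is 180° from departure on the ellipse, so φ = 180° − 86.64° = 93.36°.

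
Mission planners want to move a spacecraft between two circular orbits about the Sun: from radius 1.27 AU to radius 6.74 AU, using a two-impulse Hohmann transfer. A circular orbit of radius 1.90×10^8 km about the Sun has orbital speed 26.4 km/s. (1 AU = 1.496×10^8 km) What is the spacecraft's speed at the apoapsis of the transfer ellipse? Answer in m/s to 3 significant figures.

v = 6450 m/s

From the circular-orbit relation v² = μ/r at r = 1.90×10^8 km: μ = v²r = (26.4)² × 1.90×10^8 = 1.32422×10^11 km³/s².
In km: r₁ = 1.27 × 1.496×10^8 = 1.89992×10^8 km; r₂ = 6.74 × 1.496×10^8 = 1.008304×10^9 km.
Transfer-ellipse semi-major axis a_t = (r₁ + r₂)/2 = (1.89992×10^8 + 1.008304×10^9)/2 = 5.99148×10^8 km.
The apoapsis of the transfer ellipse is at r = 1.008304×10^9 km.
From the vis-viva equation, v = √[μ(2/r − 1/a_t)] = 6.453 km/s.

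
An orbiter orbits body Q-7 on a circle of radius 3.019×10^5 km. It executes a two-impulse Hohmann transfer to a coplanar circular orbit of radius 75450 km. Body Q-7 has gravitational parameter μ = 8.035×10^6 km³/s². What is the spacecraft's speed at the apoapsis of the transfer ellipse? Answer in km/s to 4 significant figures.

v = 3.262 km/s

Semi-major axis of the transfer orbit: a_t = (3.019×10^5 + 75450)/2 = 1.88675×10^5 km.
At apoapsis, r = 3.019×10^5 km.
Applying v² = μ(2/r − 1/a_t): v = 3.262 km/s.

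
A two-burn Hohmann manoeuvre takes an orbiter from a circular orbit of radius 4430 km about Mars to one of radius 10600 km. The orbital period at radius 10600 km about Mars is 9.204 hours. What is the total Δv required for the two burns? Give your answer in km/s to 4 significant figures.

From Kepler's third law T² = 4π²r³/μ at r = 10600 km, T = 9.204 hours = 9.204 × 3600 s = 33134.4 s: μ = 4π²r³/T² = 42827.1 km³/s².
Transfer-ellipse semi-major axis a_t = (r₁ + r₂)/2 = (4430 + 10600)/2 = 7515 km.
Circular speed at r₁: v₁ = √(μ/r₁) = √(42827.1/4430) = 3.10926 km/s.
On the transfer ellipse at r₁, v² = μ(2/r − 1/a) gives v_p = √[μ(2/r₁ − 1/a_t)] = 3.69272 km/s.
First burn Δv₁ = |v_p − v₁| = 0.5835 km/s.
At r₂, v₂ = √(μ/r₂) = 2.01005 km/s.
Transfer-orbit speed at r₂: v_a = √[μ(2/r₂ − 1/a_t)] = 1.54328 km/s.
Second burn Δv₂ = |v₂ − v_a| = 0.4668 km/s.
Total Δv = Δv₁ + Δv₂ = 1.050 km/s.

Δv = 1.050 km/s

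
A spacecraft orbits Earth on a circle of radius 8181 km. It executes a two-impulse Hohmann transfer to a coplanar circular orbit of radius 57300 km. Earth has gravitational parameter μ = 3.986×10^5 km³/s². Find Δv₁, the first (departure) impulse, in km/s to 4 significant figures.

Δv₁ = 2.254 km/s

Semi-major axis of the transfer orbit: a_t = (8181 + 57300)/2 = 32740.5 km.
On the circular orbit at r = 8181 km, v_c = √(μ/r) = 6.980 km/s.
Transfer-orbit speed at the same r (vis-viva, a = a_t): v_t = √[μ(2/r − 1/a_t)] = 9.234 km/s.
Δv₁ = |v_t − v_c| = |9.234 − 6.980| = 2.254 km/s.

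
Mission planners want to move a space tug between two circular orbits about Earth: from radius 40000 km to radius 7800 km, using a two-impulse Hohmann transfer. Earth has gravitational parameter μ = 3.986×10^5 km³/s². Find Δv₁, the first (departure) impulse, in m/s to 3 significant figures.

Transfer-ellipse semi-major axis a_t = (r₁ + r₂)/2 = (40000 + 7800)/2 = 23900 km.
On the circular orbit at r = 40000 km, v_c = √(μ/r) = 3.1567 km/s.
Transfer-orbit speed at the same r (vis-viva, a = a_t): v_t = √[μ(2/r − 1/a_t)] = 1.8034 km/s.
Δv₁ = |v_t − v_c| = |1.8034 − 3.1567| = 1.353 km/s.

Δv₁ = 1350 m/s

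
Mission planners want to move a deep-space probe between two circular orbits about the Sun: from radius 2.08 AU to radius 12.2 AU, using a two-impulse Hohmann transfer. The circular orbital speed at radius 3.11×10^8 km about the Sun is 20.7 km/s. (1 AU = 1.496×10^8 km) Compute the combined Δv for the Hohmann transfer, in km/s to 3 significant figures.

From the circular-orbit relation v² = μ/r at r = 3.11×10^8 km: μ = v²r = (20.7)² × 3.11×10^8 = 1.33260×10^11 km³/s².
In km: r₁ = 2.08 × 1.496×10^8 = 3.11168×10^8 km; r₂ = 12.2 × 1.496×10^8 = 1.82512×10^9 km.
Semi-major axis of the transfer orbit: a_t = (3.11168×10^8 + 1.82512×10^9)/2 = 1.068144×10^9 km.
Circular speed at r₁: v₁ = √(μ/r₁) = √(1.33260×10^11/3.11168×10^8) = 20.694 km/s.
On the transfer ellipse at r₁, vis-viva equation gives v_p = √[μ(2/r₁ − 1/a_t)] = 27.051 km/s.
First burn Δv₁ = |v_p − v₁| = 6.357 km/s.
At r₂, v₂ = √(μ/r₂) = 8.545 km/s.
Transfer-orbit speed at r₂: v_a = √[μ(2/r₂ − 1/a_t)] = 4.612 km/s.
Second burn Δv₂ = |v₂ − v_a| = 3.933 km/s.
Δv = Δv₁ + Δv₂ = 6.357 + 3.933 = 10.29 km/s.

Δv = 10.3 km/s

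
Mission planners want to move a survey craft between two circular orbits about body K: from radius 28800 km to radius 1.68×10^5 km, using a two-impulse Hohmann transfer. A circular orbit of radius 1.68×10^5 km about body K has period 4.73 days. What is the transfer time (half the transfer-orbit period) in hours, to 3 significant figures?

t = 25.4 hours

From Kepler's third law T² = 4π²r³/μ at r = 1.68×10^5 km, T = 4.73 days = 4.73 × 86400 s = 4.08672×10^5 s: μ = 4π²r³/T² = 1.12083×10^6 km³/s².
Transfer-ellipse semi-major axis a_t = (r₁ + r₂)/2 = (28800 + 1.680×10^5)/2 = 98400 km.
Transfer time t = π√(a_t³/μ) = π√((98400)³ / 1.12083×10^6) = 91600 s.
Converting: 91600 s ÷ 3600 s/hour = 25.4 hours.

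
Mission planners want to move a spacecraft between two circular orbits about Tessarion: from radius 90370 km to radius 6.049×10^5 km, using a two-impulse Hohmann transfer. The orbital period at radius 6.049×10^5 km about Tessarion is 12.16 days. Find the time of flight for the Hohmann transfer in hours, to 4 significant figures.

t = 63.57 hours

From Kepler's third law T² = 4π²r³/μ at r = 6.049×10^5 km, T = 12.16 days = 12.16 × 86400 s = 1.050624×10^6 s: μ = 4π²r³/T² = 7.91618×10^6 km³/s².
Semi-major axis of the transfer orbit: a_t = (90370 + 6.049×10^5)/2 = 3.47635×10^5 km.
By Kepler's third law the transfer-orbit period is T = 2π√(a_t³/μ), so t = T/2 = 2.2886×10^5 s.
Converting: 2.2886×10^5 s ÷ 3600 s/hour = 63.57 hours.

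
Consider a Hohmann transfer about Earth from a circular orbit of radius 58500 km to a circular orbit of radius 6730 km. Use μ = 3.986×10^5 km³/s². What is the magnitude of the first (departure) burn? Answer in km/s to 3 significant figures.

The Hohmann ellipse has a_t = (r₁ + r₂)/2 = 32615 km.
Circular speed at r = 58500 km: v_c = √(μ/r) = 2.6103 km/s.
Vis-viva on the transfer ellipse at r = 58500 km gives v_t = √[μ(2/r − 1/a_t)] = 1.1857 km/s.
Δv₁ = |v_t − v_c| = |1.1857 − 2.6103| = 1.425 km/s.

Δv₁ = 1.42 km/s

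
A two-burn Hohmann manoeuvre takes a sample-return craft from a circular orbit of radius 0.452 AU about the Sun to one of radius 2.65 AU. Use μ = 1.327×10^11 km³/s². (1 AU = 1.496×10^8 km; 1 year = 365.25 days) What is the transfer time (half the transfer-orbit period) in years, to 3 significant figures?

t = 0.966 years

In km: r₁ = 0.452 × 1.496×10^8 = 6.76192×10^7 km; r₂ = 2.65 × 1.496×10^8 = 3.9644×10^8 km.
Semi-major axis of the transfer orbit: a_t = (6.76192×10^7 + 3.9644×10^8)/2 = 2.320296×10^8 km.
Transfer time t = π√(a_t³/μ) = π√((2.320296×10^8)³ / 1.327×10^11) = 3.048×10^7 s.
Converting: 3.048×10^7 s ÷ 3.15576×10^7 s/year (365.25 × 86400) = 0.966 years.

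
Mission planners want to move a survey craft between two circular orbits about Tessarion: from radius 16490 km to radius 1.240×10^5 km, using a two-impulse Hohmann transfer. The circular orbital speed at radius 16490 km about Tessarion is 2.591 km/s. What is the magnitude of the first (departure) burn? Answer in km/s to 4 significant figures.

Δv₁ = 0.8515 km/s

From the circular-orbit relation v² = μ/r at r = 16490 km: μ = v²r = (2.591)² × 16490 = 1.10702×10^5 km³/s².
The Hohmann ellipse has a_t = (r₁ + r₂)/2 = 70245 km.
Circular speed at r = 16490 km: v_c = √(μ/r) = 2.5910 km/s.
Transfer-orbit speed at the same r (vis-viva, a = a_t): v_t = √[μ(2/r − 1/a_t)] = 3.4425 km/s.
Δv₁ = |v_t − v_c| = |3.4425 − 2.5910| = 0.8515 km/s.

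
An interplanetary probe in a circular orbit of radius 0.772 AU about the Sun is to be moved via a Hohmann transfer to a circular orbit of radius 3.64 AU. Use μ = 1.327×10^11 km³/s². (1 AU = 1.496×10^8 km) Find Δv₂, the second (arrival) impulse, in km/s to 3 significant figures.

Δv₂ = 6.38 km/s

In km: r₁ = 0.772 × 1.496×10^8 = 1.154912×10^8 km; r₂ = 3.64 × 1.496×10^8 = 5.44544×10^8 km.
Semi-major axis of the transfer orbit: a_t = (1.154912×10^8 + 5.44544×10^8)/2 = 3.300176×10^8 km.
Circular speed at r = 5.44544×10^8 km: v_c = √(μ/r) = 15.611 km/s.
Vis-viva on the transfer ellipse at r = 5.44544×10^8 km gives v_t = √[μ(2/r − 1/a_t)] = 9.2347 km/s.
Δv₂ = |v_t − v_c| = |9.2347 − 15.611| = 6.376 km/s.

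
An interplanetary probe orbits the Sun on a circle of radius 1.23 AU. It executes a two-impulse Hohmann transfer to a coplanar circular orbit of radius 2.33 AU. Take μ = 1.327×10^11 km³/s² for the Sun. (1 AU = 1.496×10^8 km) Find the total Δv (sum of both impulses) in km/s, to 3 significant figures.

Δv = 7.16 km/s

In km: r₁ = 1.23 × 1.496×10^8 = 1.84008×10^8 km; r₂ = 2.33 × 1.496×10^8 = 3.48568×10^8 km.
The Hohmann ellipse has a_t = (r₁ + r₂)/2 = 2.66288×10^8 km.
Circular speed at r₁: v₁ = √(μ/r₁) = √(1.327×10^11/1.84008×10^8) = 26.85 km/s.
On the transfer ellipse at r₁, vis-viva gives v_p = √[μ(2/r₁ − 1/a_t)] = 30.72 km/s.
First burn Δv₁ = |v_p − v₁| = 3.870 km/s.
At r₂, v₂ = √(μ/r₂) = 19.5115 km/s.
Transfer-orbit speed at r₂: v_a = √[μ(2/r₂ − 1/a_t)] = 16.2194 km/s.
Second burn Δv₂ = |v₂ − v_a| = 3.292 km/s.
Total Δv = Δv₁ + Δv₂ = 7.162 km/s.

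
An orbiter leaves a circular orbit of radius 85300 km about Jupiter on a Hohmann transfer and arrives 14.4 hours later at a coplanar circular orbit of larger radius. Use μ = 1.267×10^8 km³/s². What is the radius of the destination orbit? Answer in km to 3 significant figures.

r₂ = 5.66×10^5 km

Transfer time t = 14.4 hours = 51840 s, and t = π√(a_t³/μ).
So a_t = (μ t²/π²)^(1/3) = (1.267×10^8 × (51840)² / π²)^(1/3) = 3.2554×10^5 km.
Since a_t = (r₁ + r₂)/2, r₂ = 2a_t − r₁ = 2×3.2554×10^5 − 85300 = 5.6578×10^5 km.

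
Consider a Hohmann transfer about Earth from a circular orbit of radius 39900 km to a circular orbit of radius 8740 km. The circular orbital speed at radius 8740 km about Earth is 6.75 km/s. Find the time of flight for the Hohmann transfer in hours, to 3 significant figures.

t = 5.24 hours

From the circular-orbit relation v² = μ/r at r = 8740 km: μ = v²r = (6.75)² × 8740 = 3.98216×10^5 km³/s².
The Hohmann ellipse has a_t = (r₁ + r₂)/2 = 24320 km.
Transfer time t = π√(a_t³/μ) = π√((24320)³ / 3.98216×10^5) = 18880 s.
Converting: 18880 s ÷ 3600 s/hour = 5.24 hours.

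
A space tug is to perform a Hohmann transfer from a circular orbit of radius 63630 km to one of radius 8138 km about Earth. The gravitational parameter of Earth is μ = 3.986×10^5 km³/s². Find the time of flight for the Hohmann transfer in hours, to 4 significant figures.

t = 9.396 hours

Semi-major axis of the transfer orbit: a_t = (63630 + 8138)/2 = 35884 km.
By Kepler's third law the transfer-orbit period is T = 2π√(a_t³/μ), so t = T/2 = 33825 s.
Converting: 33825 s ÷ 3600 s/hour = 9.396 hours.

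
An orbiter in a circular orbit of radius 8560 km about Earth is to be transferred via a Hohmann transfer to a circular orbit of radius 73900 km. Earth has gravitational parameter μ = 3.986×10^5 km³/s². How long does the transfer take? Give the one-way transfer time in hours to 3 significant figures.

t = 11.6 hours

Transfer-ellipse semi-major axis a_t = (r₁ + r₂)/2 = (8560 + 73900)/2 = 41230 km.
By Kepler's third law the transfer-orbit period is T = 2π√(a_t³/μ), so t = T/2 = 41660 s.
Converting: 41660 s ÷ 3600 s/hour = 11.6 hours.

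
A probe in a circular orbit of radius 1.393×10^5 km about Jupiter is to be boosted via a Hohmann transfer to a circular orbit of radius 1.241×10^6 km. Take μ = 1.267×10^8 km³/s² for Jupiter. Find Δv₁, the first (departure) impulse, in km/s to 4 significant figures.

Δv₁ = 10.28 km/s

Semi-major axis of the transfer orbit: a_t = (1.393×10^5 + 1.241×10^6)/2 = 6.9015×10^5 km.
Circular speed at r = 1.393×10^5 km: v_c = √(μ/r) = 30.16 km/s.
Transfer-orbit speed at the same r (vis-viva, a = a_t): v_t = √[μ(2/r − 1/a_t)] = 40.44 km/s.
Δv₁ = |v_t − v_c| = |40.44 − 30.16| = 10.28 km/s.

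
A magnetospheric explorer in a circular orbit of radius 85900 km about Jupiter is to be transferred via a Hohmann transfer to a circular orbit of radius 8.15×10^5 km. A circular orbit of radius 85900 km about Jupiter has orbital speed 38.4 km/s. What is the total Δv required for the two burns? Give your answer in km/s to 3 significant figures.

Δv = 20.3 km/s

From the circular-orbit relation v² = μ/r at r = 85900 km: μ = v²r = (38.4)² × 85900 = 1.26665×10^8 km³/s².
Semi-major axis of the transfer orbit: a_t = (85900 + 8.150×10^5)/2 = 4.5045×10^5 km.
At r₁ the circular-orbit speed is v₁ = √(μ/r₁) = 38.40 km/s.
On the transfer ellipse at r₁, vis-viva gives v_p = √[μ(2/r₁ − 1/a_t)] = 51.65 km/s.
First burn Δv₁ = |v_p − v₁| = 13.25 km/s.
Circular speed at r₂: v₂ = √(μ/r₂) = 12.467 km/s.
Transfer-orbit speed at r₂: v_a = √[μ(2/r₂ − 1/a_t)] = 5.4441 km/s.
Second burn Δv₂ = |v₂ − v_a| = 7.023 km/s.
Total Δv = Δv₁ + Δv₂ = 20.27 km/s.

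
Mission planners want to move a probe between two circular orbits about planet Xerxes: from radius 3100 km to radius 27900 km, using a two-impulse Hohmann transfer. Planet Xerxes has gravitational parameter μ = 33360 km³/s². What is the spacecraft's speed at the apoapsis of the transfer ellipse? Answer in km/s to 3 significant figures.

Transfer-ellipse semi-major axis a_t = (r₁ + r₂)/2 = (3100 + 27900)/2 = 15500 km.
The apoapsis of the transfer ellipse is at r = 27900 km.
Vis-viva: v = √[μ(2/r − 1/a_t)] = √[33360 × (2/27900 − 1/15500)] = 0.4890 km/s.

v = 0.489 km/s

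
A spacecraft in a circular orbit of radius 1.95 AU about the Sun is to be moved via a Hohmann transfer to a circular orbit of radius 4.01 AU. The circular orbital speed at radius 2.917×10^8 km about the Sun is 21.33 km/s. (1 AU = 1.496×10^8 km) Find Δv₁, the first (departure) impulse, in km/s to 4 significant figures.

From the circular-orbit relation v² = μ/r at r = 2.917×10^8 km: μ = v²r = (21.33)² × 2.917×10^8 = 1.32714×10^11 km³/s².
In km: r₁ = 1.95 × 1.496×10^8 = 2.9172×10^8 km; r₂ = 4.01 × 1.496×10^8 = 5.99896×10^8 km.
Semi-major axis of the transfer orbit: a_t = (2.9172×10^8 + 5.99896×10^8)/2 = 4.45808×10^8 km.
On the circular orbit at r = 2.9172×10^8 km, v_c = √(μ/r) = 21.329 km/s.
Transfer-orbit speed at the same r (vis-viva, a = a_t): v_t = √[μ(2/r − 1/a_t)] = 24.742 km/s.
Δv₁ = |v_t − v_c| = |24.742 − 21.329| = 3.413 km/s.

Δv₁ = 3.413 km/s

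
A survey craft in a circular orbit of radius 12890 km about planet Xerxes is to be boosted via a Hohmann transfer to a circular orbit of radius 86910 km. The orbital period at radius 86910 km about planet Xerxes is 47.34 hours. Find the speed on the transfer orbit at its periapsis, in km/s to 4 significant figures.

v = 10.98 km/s

From Kepler's third law T² = 4π²r³/μ at r = 86910 km, T = 47.34 hours = 47.34 × 3600 s = 1.70424×10^5 s: μ = 4π²r³/T² = 8.92293×10^5 km³/s².
Semi-major axis of the transfer orbit: a_t = (12890 + 86910)/2 = 49900 km.
The periapsis of the transfer ellipse is at r = 12890 km.
From the vis-viva equation, v = √[μ(2/r − 1/a_t)] = 10.98 km/s.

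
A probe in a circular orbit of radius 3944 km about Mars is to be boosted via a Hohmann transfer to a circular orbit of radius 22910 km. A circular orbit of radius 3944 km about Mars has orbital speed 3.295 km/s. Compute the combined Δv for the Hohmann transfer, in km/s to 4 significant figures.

From the circular-orbit relation v² = μ/r at r = 3944 km: μ = v²r = (3.295)² × 3944 = 42820.1 km³/s².
Transfer-ellipse semi-major axis a_t = (r₁ + r₂)/2 = (3944 + 22910)/2 = 13427 km.
At r₁ the circular-orbit speed is v₁ = √(μ/r₁) = 3.295 km/s.
Transfer-orbit speed at r₁ (vis-viva equation): v_p = √[μ(2/r₁ − 1/a_t)] = 4.304 km/s.
First burn Δv₁ = |v_p − v₁| = 1.009 km/s.
At r₂, v₂ = √(μ/r₂) = 1.36713 km/s.
Transfer-orbit speed at r₂: v_a = √[μ(2/r₂ − 1/a_t)] = 0.740952 km/s.
Second burn Δv₂ = |v₂ − v_a| = 0.6262 km/s.
Total Δv = Δv₁ + Δv₂ = 1.635 km/s.

Δv = 1.635 km/s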